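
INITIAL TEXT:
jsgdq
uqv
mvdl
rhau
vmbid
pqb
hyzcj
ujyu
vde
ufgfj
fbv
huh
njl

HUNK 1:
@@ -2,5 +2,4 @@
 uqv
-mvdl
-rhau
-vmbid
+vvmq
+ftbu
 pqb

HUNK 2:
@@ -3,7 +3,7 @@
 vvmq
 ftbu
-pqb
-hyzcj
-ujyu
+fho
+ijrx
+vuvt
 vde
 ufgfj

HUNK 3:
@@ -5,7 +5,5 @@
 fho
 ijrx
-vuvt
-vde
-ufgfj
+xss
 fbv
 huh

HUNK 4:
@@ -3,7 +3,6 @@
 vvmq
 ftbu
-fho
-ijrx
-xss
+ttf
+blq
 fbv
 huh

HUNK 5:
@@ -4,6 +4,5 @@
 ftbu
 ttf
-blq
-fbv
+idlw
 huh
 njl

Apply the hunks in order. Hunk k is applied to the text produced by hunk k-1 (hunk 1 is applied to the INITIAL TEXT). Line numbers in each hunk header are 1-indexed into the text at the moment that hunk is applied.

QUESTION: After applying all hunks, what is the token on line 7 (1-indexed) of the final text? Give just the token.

Answer: huh

Derivation:
Hunk 1: at line 2 remove [mvdl,rhau,vmbid] add [vvmq,ftbu] -> 12 lines: jsgdq uqv vvmq ftbu pqb hyzcj ujyu vde ufgfj fbv huh njl
Hunk 2: at line 3 remove [pqb,hyzcj,ujyu] add [fho,ijrx,vuvt] -> 12 lines: jsgdq uqv vvmq ftbu fho ijrx vuvt vde ufgfj fbv huh njl
Hunk 3: at line 5 remove [vuvt,vde,ufgfj] add [xss] -> 10 lines: jsgdq uqv vvmq ftbu fho ijrx xss fbv huh njl
Hunk 4: at line 3 remove [fho,ijrx,xss] add [ttf,blq] -> 9 lines: jsgdq uqv vvmq ftbu ttf blq fbv huh njl
Hunk 5: at line 4 remove [blq,fbv] add [idlw] -> 8 lines: jsgdq uqv vvmq ftbu ttf idlw huh njl
Final line 7: huh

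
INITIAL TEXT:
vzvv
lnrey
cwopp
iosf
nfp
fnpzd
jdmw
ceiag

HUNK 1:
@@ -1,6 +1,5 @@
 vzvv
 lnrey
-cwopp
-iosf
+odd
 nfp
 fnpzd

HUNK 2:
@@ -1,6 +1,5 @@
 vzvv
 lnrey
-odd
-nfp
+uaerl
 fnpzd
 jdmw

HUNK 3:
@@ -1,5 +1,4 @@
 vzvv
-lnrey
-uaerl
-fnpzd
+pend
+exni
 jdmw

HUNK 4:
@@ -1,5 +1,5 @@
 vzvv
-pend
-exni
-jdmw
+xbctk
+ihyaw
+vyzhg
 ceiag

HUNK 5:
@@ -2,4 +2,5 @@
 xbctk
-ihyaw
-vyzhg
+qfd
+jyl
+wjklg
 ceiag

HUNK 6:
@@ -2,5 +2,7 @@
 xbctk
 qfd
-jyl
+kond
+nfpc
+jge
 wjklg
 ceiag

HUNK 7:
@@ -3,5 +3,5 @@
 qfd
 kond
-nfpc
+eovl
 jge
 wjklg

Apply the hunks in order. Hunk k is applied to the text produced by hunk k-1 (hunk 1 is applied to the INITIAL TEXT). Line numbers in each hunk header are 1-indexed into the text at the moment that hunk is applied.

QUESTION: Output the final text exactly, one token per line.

Hunk 1: at line 1 remove [cwopp,iosf] add [odd] -> 7 lines: vzvv lnrey odd nfp fnpzd jdmw ceiag
Hunk 2: at line 1 remove [odd,nfp] add [uaerl] -> 6 lines: vzvv lnrey uaerl fnpzd jdmw ceiag
Hunk 3: at line 1 remove [lnrey,uaerl,fnpzd] add [pend,exni] -> 5 lines: vzvv pend exni jdmw ceiag
Hunk 4: at line 1 remove [pend,exni,jdmw] add [xbctk,ihyaw,vyzhg] -> 5 lines: vzvv xbctk ihyaw vyzhg ceiag
Hunk 5: at line 2 remove [ihyaw,vyzhg] add [qfd,jyl,wjklg] -> 6 lines: vzvv xbctk qfd jyl wjklg ceiag
Hunk 6: at line 2 remove [jyl] add [kond,nfpc,jge] -> 8 lines: vzvv xbctk qfd kond nfpc jge wjklg ceiag
Hunk 7: at line 3 remove [nfpc] add [eovl] -> 8 lines: vzvv xbctk qfd kond eovl jge wjklg ceiag

Answer: vzvv
xbctk
qfd
kond
eovl
jge
wjklg
ceiag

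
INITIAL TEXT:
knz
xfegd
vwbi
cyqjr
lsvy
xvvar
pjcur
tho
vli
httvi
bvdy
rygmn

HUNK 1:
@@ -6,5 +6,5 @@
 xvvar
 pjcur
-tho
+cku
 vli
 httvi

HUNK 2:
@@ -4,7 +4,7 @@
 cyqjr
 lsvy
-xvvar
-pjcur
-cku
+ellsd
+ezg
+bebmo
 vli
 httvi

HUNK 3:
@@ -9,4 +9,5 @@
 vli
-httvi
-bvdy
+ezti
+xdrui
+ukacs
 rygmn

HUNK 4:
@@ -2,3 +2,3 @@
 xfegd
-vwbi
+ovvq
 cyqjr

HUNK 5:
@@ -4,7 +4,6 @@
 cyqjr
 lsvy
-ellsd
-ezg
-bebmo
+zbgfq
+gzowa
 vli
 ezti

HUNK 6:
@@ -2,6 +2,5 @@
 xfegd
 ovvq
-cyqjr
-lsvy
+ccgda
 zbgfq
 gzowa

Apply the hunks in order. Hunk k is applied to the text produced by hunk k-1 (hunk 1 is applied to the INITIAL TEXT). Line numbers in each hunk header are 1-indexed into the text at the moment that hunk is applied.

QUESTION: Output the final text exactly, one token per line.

Answer: knz
xfegd
ovvq
ccgda
zbgfq
gzowa
vli
ezti
xdrui
ukacs
rygmn

Derivation:
Hunk 1: at line 6 remove [tho] add [cku] -> 12 lines: knz xfegd vwbi cyqjr lsvy xvvar pjcur cku vli httvi bvdy rygmn
Hunk 2: at line 4 remove [xvvar,pjcur,cku] add [ellsd,ezg,bebmo] -> 12 lines: knz xfegd vwbi cyqjr lsvy ellsd ezg bebmo vli httvi bvdy rygmn
Hunk 3: at line 9 remove [httvi,bvdy] add [ezti,xdrui,ukacs] -> 13 lines: knz xfegd vwbi cyqjr lsvy ellsd ezg bebmo vli ezti xdrui ukacs rygmn
Hunk 4: at line 2 remove [vwbi] add [ovvq] -> 13 lines: knz xfegd ovvq cyqjr lsvy ellsd ezg bebmo vli ezti xdrui ukacs rygmn
Hunk 5: at line 4 remove [ellsd,ezg,bebmo] add [zbgfq,gzowa] -> 12 lines: knz xfegd ovvq cyqjr lsvy zbgfq gzowa vli ezti xdrui ukacs rygmn
Hunk 6: at line 2 remove [cyqjr,lsvy] add [ccgda] -> 11 lines: knz xfegd ovvq ccgda zbgfq gzowa vli ezti xdrui ukacs rygmn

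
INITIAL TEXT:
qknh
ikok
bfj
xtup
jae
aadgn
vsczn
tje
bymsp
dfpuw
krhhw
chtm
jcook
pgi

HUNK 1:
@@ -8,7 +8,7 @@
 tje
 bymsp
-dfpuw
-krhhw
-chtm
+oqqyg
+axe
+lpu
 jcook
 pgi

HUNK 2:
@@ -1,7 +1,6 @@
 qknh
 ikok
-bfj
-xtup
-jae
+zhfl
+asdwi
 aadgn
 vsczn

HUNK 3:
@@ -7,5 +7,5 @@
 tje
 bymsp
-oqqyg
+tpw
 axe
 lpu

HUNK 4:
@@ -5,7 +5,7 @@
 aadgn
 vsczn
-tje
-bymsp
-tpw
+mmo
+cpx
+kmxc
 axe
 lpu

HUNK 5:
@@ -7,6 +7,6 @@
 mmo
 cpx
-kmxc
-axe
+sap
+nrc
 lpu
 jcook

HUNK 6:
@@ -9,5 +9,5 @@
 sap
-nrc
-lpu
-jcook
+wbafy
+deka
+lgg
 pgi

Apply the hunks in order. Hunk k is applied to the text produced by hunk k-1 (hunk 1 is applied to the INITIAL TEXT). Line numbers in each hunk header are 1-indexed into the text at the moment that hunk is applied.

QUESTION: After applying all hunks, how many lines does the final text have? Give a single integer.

Hunk 1: at line 8 remove [dfpuw,krhhw,chtm] add [oqqyg,axe,lpu] -> 14 lines: qknh ikok bfj xtup jae aadgn vsczn tje bymsp oqqyg axe lpu jcook pgi
Hunk 2: at line 1 remove [bfj,xtup,jae] add [zhfl,asdwi] -> 13 lines: qknh ikok zhfl asdwi aadgn vsczn tje bymsp oqqyg axe lpu jcook pgi
Hunk 3: at line 7 remove [oqqyg] add [tpw] -> 13 lines: qknh ikok zhfl asdwi aadgn vsczn tje bymsp tpw axe lpu jcook pgi
Hunk 4: at line 5 remove [tje,bymsp,tpw] add [mmo,cpx,kmxc] -> 13 lines: qknh ikok zhfl asdwi aadgn vsczn mmo cpx kmxc axe lpu jcook pgi
Hunk 5: at line 7 remove [kmxc,axe] add [sap,nrc] -> 13 lines: qknh ikok zhfl asdwi aadgn vsczn mmo cpx sap nrc lpu jcook pgi
Hunk 6: at line 9 remove [nrc,lpu,jcook] add [wbafy,deka,lgg] -> 13 lines: qknh ikok zhfl asdwi aadgn vsczn mmo cpx sap wbafy deka lgg pgi
Final line count: 13

Answer: 13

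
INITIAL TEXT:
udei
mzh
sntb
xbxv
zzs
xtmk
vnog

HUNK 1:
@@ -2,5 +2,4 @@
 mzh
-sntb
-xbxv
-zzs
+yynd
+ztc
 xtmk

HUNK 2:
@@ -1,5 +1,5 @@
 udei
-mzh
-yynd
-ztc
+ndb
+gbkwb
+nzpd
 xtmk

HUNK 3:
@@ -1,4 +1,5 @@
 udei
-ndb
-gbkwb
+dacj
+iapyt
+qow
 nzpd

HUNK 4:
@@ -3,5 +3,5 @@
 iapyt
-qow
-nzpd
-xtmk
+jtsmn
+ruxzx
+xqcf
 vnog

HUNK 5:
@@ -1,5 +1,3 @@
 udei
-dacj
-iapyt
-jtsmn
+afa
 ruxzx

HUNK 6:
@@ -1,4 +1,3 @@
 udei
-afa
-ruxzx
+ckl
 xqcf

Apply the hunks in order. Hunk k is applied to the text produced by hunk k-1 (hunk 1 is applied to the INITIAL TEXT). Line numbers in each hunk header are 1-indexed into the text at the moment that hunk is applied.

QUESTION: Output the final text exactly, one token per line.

Answer: udei
ckl
xqcf
vnog

Derivation:
Hunk 1: at line 2 remove [sntb,xbxv,zzs] add [yynd,ztc] -> 6 lines: udei mzh yynd ztc xtmk vnog
Hunk 2: at line 1 remove [mzh,yynd,ztc] add [ndb,gbkwb,nzpd] -> 6 lines: udei ndb gbkwb nzpd xtmk vnog
Hunk 3: at line 1 remove [ndb,gbkwb] add [dacj,iapyt,qow] -> 7 lines: udei dacj iapyt qow nzpd xtmk vnog
Hunk 4: at line 3 remove [qow,nzpd,xtmk] add [jtsmn,ruxzx,xqcf] -> 7 lines: udei dacj iapyt jtsmn ruxzx xqcf vnog
Hunk 5: at line 1 remove [dacj,iapyt,jtsmn] add [afa] -> 5 lines: udei afa ruxzx xqcf vnog
Hunk 6: at line 1 remove [afa,ruxzx] add [ckl] -> 4 lines: udei ckl xqcf vnog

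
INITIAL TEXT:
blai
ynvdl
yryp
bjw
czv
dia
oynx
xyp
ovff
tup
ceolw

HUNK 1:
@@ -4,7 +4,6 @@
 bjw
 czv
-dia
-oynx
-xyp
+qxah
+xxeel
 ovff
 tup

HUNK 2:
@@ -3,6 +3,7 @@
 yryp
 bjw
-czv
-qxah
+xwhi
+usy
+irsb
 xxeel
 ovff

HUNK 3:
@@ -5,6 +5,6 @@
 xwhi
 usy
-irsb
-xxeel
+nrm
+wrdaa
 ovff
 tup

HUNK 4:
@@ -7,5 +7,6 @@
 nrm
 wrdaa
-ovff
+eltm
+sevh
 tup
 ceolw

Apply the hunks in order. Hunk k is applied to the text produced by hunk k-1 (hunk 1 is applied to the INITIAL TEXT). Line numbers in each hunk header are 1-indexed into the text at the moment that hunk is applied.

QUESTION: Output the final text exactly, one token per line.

Answer: blai
ynvdl
yryp
bjw
xwhi
usy
nrm
wrdaa
eltm
sevh
tup
ceolw

Derivation:
Hunk 1: at line 4 remove [dia,oynx,xyp] add [qxah,xxeel] -> 10 lines: blai ynvdl yryp bjw czv qxah xxeel ovff tup ceolw
Hunk 2: at line 3 remove [czv,qxah] add [xwhi,usy,irsb] -> 11 lines: blai ynvdl yryp bjw xwhi usy irsb xxeel ovff tup ceolw
Hunk 3: at line 5 remove [irsb,xxeel] add [nrm,wrdaa] -> 11 lines: blai ynvdl yryp bjw xwhi usy nrm wrdaa ovff tup ceolw
Hunk 4: at line 7 remove [ovff] add [eltm,sevh] -> 12 lines: blai ynvdl yryp bjw xwhi usy nrm wrdaa eltm sevh tup ceolw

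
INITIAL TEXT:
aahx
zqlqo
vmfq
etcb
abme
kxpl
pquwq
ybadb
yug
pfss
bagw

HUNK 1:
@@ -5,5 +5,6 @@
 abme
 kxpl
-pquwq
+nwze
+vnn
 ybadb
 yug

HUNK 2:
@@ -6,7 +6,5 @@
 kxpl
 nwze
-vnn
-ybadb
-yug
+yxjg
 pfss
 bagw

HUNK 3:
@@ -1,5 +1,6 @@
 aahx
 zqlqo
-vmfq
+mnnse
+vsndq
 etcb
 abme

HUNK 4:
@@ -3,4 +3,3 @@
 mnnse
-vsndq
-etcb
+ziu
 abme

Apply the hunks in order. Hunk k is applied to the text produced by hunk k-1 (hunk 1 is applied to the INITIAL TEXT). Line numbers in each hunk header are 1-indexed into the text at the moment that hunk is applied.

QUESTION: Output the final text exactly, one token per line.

Answer: aahx
zqlqo
mnnse
ziu
abme
kxpl
nwze
yxjg
pfss
bagw

Derivation:
Hunk 1: at line 5 remove [pquwq] add [nwze,vnn] -> 12 lines: aahx zqlqo vmfq etcb abme kxpl nwze vnn ybadb yug pfss bagw
Hunk 2: at line 6 remove [vnn,ybadb,yug] add [yxjg] -> 10 lines: aahx zqlqo vmfq etcb abme kxpl nwze yxjg pfss bagw
Hunk 3: at line 1 remove [vmfq] add [mnnse,vsndq] -> 11 lines: aahx zqlqo mnnse vsndq etcb abme kxpl nwze yxjg pfss bagw
Hunk 4: at line 3 remove [vsndq,etcb] add [ziu] -> 10 lines: aahx zqlqo mnnse ziu abme kxpl nwze yxjg pfss bagw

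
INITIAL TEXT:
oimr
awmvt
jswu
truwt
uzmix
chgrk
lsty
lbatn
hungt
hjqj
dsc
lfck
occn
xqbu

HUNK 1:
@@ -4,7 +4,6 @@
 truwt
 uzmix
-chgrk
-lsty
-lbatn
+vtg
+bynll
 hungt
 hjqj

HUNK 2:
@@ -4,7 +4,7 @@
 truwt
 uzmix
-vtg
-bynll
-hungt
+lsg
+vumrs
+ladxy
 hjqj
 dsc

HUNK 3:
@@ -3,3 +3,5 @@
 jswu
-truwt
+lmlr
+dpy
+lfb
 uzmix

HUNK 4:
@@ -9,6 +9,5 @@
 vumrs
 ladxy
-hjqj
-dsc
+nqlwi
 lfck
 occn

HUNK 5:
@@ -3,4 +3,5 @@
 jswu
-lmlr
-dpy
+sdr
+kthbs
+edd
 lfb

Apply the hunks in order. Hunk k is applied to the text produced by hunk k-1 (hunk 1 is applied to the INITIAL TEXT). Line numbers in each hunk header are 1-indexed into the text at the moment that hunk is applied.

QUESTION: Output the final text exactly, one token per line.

Answer: oimr
awmvt
jswu
sdr
kthbs
edd
lfb
uzmix
lsg
vumrs
ladxy
nqlwi
lfck
occn
xqbu

Derivation:
Hunk 1: at line 4 remove [chgrk,lsty,lbatn] add [vtg,bynll] -> 13 lines: oimr awmvt jswu truwt uzmix vtg bynll hungt hjqj dsc lfck occn xqbu
Hunk 2: at line 4 remove [vtg,bynll,hungt] add [lsg,vumrs,ladxy] -> 13 lines: oimr awmvt jswu truwt uzmix lsg vumrs ladxy hjqj dsc lfck occn xqbu
Hunk 3: at line 3 remove [truwt] add [lmlr,dpy,lfb] -> 15 lines: oimr awmvt jswu lmlr dpy lfb uzmix lsg vumrs ladxy hjqj dsc lfck occn xqbu
Hunk 4: at line 9 remove [hjqj,dsc] add [nqlwi] -> 14 lines: oimr awmvt jswu lmlr dpy lfb uzmix lsg vumrs ladxy nqlwi lfck occn xqbu
Hunk 5: at line 3 remove [lmlr,dpy] add [sdr,kthbs,edd] -> 15 lines: oimr awmvt jswu sdr kthbs edd lfb uzmix lsg vumrs ladxy nqlwi lfck occn xqbu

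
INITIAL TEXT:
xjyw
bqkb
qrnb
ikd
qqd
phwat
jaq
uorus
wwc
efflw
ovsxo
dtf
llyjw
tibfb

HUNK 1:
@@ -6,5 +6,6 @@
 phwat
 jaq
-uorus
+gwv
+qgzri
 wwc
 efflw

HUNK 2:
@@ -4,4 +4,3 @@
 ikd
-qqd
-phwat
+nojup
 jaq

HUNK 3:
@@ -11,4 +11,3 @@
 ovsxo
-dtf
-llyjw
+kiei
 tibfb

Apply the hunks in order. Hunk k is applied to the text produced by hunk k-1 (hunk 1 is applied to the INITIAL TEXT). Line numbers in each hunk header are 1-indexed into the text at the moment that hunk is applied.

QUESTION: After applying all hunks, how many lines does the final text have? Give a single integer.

Answer: 13

Derivation:
Hunk 1: at line 6 remove [uorus] add [gwv,qgzri] -> 15 lines: xjyw bqkb qrnb ikd qqd phwat jaq gwv qgzri wwc efflw ovsxo dtf llyjw tibfb
Hunk 2: at line 4 remove [qqd,phwat] add [nojup] -> 14 lines: xjyw bqkb qrnb ikd nojup jaq gwv qgzri wwc efflw ovsxo dtf llyjw tibfb
Hunk 3: at line 11 remove [dtf,llyjw] add [kiei] -> 13 lines: xjyw bqkb qrnb ikd nojup jaq gwv qgzri wwc efflw ovsxo kiei tibfb
Final line count: 13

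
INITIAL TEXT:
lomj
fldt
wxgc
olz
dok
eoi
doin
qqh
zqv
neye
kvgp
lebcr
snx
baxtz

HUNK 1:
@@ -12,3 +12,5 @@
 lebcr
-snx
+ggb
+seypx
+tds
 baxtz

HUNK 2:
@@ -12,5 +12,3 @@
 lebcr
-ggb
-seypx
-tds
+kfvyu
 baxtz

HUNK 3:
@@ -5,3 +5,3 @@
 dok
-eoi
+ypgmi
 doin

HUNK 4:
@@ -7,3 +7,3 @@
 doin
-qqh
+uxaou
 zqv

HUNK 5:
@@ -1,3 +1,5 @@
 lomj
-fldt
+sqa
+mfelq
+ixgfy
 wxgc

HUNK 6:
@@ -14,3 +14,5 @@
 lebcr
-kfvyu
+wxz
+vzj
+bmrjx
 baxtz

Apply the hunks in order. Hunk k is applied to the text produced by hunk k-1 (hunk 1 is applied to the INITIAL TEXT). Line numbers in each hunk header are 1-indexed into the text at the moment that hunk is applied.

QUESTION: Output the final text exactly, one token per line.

Answer: lomj
sqa
mfelq
ixgfy
wxgc
olz
dok
ypgmi
doin
uxaou
zqv
neye
kvgp
lebcr
wxz
vzj
bmrjx
baxtz

Derivation:
Hunk 1: at line 12 remove [snx] add [ggb,seypx,tds] -> 16 lines: lomj fldt wxgc olz dok eoi doin qqh zqv neye kvgp lebcr ggb seypx tds baxtz
Hunk 2: at line 12 remove [ggb,seypx,tds] add [kfvyu] -> 14 lines: lomj fldt wxgc olz dok eoi doin qqh zqv neye kvgp lebcr kfvyu baxtz
Hunk 3: at line 5 remove [eoi] add [ypgmi] -> 14 lines: lomj fldt wxgc olz dok ypgmi doin qqh zqv neye kvgp lebcr kfvyu baxtz
Hunk 4: at line 7 remove [qqh] add [uxaou] -> 14 lines: lomj fldt wxgc olz dok ypgmi doin uxaou zqv neye kvgp lebcr kfvyu baxtz
Hunk 5: at line 1 remove [fldt] add [sqa,mfelq,ixgfy] -> 16 lines: lomj sqa mfelq ixgfy wxgc olz dok ypgmi doin uxaou zqv neye kvgp lebcr kfvyu baxtz
Hunk 6: at line 14 remove [kfvyu] add [wxz,vzj,bmrjx] -> 18 lines: lomj sqa mfelq ixgfy wxgc olz dok ypgmi doin uxaou zqv neye kvgp lebcr wxz vzj bmrjx baxtz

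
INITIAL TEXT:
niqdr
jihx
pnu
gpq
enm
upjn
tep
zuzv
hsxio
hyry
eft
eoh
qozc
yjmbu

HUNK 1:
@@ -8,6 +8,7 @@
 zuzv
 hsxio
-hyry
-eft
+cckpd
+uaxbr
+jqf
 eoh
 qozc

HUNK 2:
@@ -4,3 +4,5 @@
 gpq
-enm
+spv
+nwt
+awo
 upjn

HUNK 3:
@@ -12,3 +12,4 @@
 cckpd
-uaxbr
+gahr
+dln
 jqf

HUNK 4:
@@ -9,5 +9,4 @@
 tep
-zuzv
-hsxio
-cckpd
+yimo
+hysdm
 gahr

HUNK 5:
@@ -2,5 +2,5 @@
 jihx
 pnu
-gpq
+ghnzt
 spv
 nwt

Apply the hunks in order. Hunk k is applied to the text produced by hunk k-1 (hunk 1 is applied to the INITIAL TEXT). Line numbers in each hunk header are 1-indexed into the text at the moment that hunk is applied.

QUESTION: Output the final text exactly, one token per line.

Hunk 1: at line 8 remove [hyry,eft] add [cckpd,uaxbr,jqf] -> 15 lines: niqdr jihx pnu gpq enm upjn tep zuzv hsxio cckpd uaxbr jqf eoh qozc yjmbu
Hunk 2: at line 4 remove [enm] add [spv,nwt,awo] -> 17 lines: niqdr jihx pnu gpq spv nwt awo upjn tep zuzv hsxio cckpd uaxbr jqf eoh qozc yjmbu
Hunk 3: at line 12 remove [uaxbr] add [gahr,dln] -> 18 lines: niqdr jihx pnu gpq spv nwt awo upjn tep zuzv hsxio cckpd gahr dln jqf eoh qozc yjmbu
Hunk 4: at line 9 remove [zuzv,hsxio,cckpd] add [yimo,hysdm] -> 17 lines: niqdr jihx pnu gpq spv nwt awo upjn tep yimo hysdm gahr dln jqf eoh qozc yjmbu
Hunk 5: at line 2 remove [gpq] add [ghnzt] -> 17 lines: niqdr jihx pnu ghnzt spv nwt awo upjn tep yimo hysdm gahr dln jqf eoh qozc yjmbu

Answer: niqdr
jihx
pnu
ghnzt
spv
nwt
awo
upjn
tep
yimo
hysdm
gahr
dln
jqf
eoh
qozc
yjmbu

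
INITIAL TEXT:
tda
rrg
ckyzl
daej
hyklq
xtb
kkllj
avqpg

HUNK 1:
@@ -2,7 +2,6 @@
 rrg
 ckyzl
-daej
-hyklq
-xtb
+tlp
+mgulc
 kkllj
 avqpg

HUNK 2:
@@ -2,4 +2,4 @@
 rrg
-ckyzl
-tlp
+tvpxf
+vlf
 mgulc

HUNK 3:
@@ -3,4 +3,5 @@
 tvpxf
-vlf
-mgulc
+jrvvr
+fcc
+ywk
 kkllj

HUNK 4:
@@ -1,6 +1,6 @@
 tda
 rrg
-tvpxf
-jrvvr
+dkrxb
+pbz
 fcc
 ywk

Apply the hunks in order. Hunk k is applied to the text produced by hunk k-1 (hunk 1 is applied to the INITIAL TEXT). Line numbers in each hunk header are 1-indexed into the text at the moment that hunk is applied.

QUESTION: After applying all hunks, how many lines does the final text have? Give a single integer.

Hunk 1: at line 2 remove [daej,hyklq,xtb] add [tlp,mgulc] -> 7 lines: tda rrg ckyzl tlp mgulc kkllj avqpg
Hunk 2: at line 2 remove [ckyzl,tlp] add [tvpxf,vlf] -> 7 lines: tda rrg tvpxf vlf mgulc kkllj avqpg
Hunk 3: at line 3 remove [vlf,mgulc] add [jrvvr,fcc,ywk] -> 8 lines: tda rrg tvpxf jrvvr fcc ywk kkllj avqpg
Hunk 4: at line 1 remove [tvpxf,jrvvr] add [dkrxb,pbz] -> 8 lines: tda rrg dkrxb pbz fcc ywk kkllj avqpg
Final line count: 8

Answer: 8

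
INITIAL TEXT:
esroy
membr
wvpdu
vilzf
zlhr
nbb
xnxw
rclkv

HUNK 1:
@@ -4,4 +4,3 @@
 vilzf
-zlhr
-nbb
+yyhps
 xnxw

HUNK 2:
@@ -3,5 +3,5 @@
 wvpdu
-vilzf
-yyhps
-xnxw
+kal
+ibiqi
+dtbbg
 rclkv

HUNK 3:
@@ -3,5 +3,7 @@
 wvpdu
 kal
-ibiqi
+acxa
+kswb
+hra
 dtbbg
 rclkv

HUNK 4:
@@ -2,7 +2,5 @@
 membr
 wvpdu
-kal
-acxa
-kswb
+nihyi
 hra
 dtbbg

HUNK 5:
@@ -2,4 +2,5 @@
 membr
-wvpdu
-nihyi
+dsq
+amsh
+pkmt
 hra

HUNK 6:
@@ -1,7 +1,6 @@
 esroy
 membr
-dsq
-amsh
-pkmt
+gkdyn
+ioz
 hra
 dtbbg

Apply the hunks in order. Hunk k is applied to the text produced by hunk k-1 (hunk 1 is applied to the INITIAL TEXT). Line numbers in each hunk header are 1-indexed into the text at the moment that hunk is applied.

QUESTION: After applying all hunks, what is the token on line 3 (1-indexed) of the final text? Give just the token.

Answer: gkdyn

Derivation:
Hunk 1: at line 4 remove [zlhr,nbb] add [yyhps] -> 7 lines: esroy membr wvpdu vilzf yyhps xnxw rclkv
Hunk 2: at line 3 remove [vilzf,yyhps,xnxw] add [kal,ibiqi,dtbbg] -> 7 lines: esroy membr wvpdu kal ibiqi dtbbg rclkv
Hunk 3: at line 3 remove [ibiqi] add [acxa,kswb,hra] -> 9 lines: esroy membr wvpdu kal acxa kswb hra dtbbg rclkv
Hunk 4: at line 2 remove [kal,acxa,kswb] add [nihyi] -> 7 lines: esroy membr wvpdu nihyi hra dtbbg rclkv
Hunk 5: at line 2 remove [wvpdu,nihyi] add [dsq,amsh,pkmt] -> 8 lines: esroy membr dsq amsh pkmt hra dtbbg rclkv
Hunk 6: at line 1 remove [dsq,amsh,pkmt] add [gkdyn,ioz] -> 7 lines: esroy membr gkdyn ioz hra dtbbg rclkv
Final line 3: gkdyn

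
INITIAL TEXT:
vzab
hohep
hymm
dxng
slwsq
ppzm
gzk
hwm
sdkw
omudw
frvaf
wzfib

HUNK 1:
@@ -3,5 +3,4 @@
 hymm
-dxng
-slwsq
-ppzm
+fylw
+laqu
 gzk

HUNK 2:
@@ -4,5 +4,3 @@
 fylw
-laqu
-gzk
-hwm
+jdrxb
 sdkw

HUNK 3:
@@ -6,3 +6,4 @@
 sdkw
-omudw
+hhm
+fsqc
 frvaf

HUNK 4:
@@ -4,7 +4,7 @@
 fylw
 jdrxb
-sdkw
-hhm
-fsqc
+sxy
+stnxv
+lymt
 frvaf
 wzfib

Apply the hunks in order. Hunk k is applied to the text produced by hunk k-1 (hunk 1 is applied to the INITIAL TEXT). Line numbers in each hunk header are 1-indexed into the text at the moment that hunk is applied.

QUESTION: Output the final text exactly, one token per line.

Hunk 1: at line 3 remove [dxng,slwsq,ppzm] add [fylw,laqu] -> 11 lines: vzab hohep hymm fylw laqu gzk hwm sdkw omudw frvaf wzfib
Hunk 2: at line 4 remove [laqu,gzk,hwm] add [jdrxb] -> 9 lines: vzab hohep hymm fylw jdrxb sdkw omudw frvaf wzfib
Hunk 3: at line 6 remove [omudw] add [hhm,fsqc] -> 10 lines: vzab hohep hymm fylw jdrxb sdkw hhm fsqc frvaf wzfib
Hunk 4: at line 4 remove [sdkw,hhm,fsqc] add [sxy,stnxv,lymt] -> 10 lines: vzab hohep hymm fylw jdrxb sxy stnxv lymt frvaf wzfib

Answer: vzab
hohep
hymm
fylw
jdrxb
sxy
stnxv
lymt
frvaf
wzfib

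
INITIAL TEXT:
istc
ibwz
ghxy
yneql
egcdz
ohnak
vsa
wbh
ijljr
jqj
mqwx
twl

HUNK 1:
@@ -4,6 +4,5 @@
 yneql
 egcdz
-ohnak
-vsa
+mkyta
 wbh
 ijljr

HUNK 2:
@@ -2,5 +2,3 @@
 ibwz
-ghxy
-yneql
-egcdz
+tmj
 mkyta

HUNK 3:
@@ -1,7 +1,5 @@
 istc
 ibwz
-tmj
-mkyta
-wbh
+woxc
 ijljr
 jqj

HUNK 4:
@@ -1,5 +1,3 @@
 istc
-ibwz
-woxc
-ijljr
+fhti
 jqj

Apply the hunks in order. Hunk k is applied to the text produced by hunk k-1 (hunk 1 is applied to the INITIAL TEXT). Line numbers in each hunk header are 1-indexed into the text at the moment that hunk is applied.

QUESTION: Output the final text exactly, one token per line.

Hunk 1: at line 4 remove [ohnak,vsa] add [mkyta] -> 11 lines: istc ibwz ghxy yneql egcdz mkyta wbh ijljr jqj mqwx twl
Hunk 2: at line 2 remove [ghxy,yneql,egcdz] add [tmj] -> 9 lines: istc ibwz tmj mkyta wbh ijljr jqj mqwx twl
Hunk 3: at line 1 remove [tmj,mkyta,wbh] add [woxc] -> 7 lines: istc ibwz woxc ijljr jqj mqwx twl
Hunk 4: at line 1 remove [ibwz,woxc,ijljr] add [fhti] -> 5 lines: istc fhti jqj mqwx twl

Answer: istc
fhti
jqj
mqwx
twl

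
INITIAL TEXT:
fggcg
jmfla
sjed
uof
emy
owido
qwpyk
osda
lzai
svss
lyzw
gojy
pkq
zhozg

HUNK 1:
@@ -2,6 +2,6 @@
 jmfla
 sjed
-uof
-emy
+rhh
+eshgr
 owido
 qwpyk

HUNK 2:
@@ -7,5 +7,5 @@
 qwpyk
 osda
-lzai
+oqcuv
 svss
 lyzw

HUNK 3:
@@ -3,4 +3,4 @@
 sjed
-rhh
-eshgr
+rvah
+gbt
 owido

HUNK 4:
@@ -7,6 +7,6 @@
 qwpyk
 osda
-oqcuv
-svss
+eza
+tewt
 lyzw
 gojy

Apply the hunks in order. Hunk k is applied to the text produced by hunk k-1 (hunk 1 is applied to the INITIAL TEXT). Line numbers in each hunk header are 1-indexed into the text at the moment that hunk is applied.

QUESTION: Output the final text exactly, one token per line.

Answer: fggcg
jmfla
sjed
rvah
gbt
owido
qwpyk
osda
eza
tewt
lyzw
gojy
pkq
zhozg

Derivation:
Hunk 1: at line 2 remove [uof,emy] add [rhh,eshgr] -> 14 lines: fggcg jmfla sjed rhh eshgr owido qwpyk osda lzai svss lyzw gojy pkq zhozg
Hunk 2: at line 7 remove [lzai] add [oqcuv] -> 14 lines: fggcg jmfla sjed rhh eshgr owido qwpyk osda oqcuv svss lyzw gojy pkq zhozg
Hunk 3: at line 3 remove [rhh,eshgr] add [rvah,gbt] -> 14 lines: fggcg jmfla sjed rvah gbt owido qwpyk osda oqcuv svss lyzw gojy pkq zhozg
Hunk 4: at line 7 remove [oqcuv,svss] add [eza,tewt] -> 14 lines: fggcg jmfla sjed rvah gbt owido qwpyk osda eza tewt lyzw gojy pkq zhozg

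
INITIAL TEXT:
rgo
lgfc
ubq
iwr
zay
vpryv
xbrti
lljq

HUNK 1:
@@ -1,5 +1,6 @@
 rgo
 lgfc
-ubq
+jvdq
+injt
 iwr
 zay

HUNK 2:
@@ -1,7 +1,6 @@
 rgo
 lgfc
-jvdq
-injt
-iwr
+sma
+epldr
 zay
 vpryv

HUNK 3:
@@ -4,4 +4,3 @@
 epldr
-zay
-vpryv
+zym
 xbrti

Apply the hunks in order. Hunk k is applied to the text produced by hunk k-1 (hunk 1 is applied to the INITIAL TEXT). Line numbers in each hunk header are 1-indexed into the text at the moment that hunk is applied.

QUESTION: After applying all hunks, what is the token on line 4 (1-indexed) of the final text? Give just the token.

Hunk 1: at line 1 remove [ubq] add [jvdq,injt] -> 9 lines: rgo lgfc jvdq injt iwr zay vpryv xbrti lljq
Hunk 2: at line 1 remove [jvdq,injt,iwr] add [sma,epldr] -> 8 lines: rgo lgfc sma epldr zay vpryv xbrti lljq
Hunk 3: at line 4 remove [zay,vpryv] add [zym] -> 7 lines: rgo lgfc sma epldr zym xbrti lljq
Final line 4: epldr

Answer: epldr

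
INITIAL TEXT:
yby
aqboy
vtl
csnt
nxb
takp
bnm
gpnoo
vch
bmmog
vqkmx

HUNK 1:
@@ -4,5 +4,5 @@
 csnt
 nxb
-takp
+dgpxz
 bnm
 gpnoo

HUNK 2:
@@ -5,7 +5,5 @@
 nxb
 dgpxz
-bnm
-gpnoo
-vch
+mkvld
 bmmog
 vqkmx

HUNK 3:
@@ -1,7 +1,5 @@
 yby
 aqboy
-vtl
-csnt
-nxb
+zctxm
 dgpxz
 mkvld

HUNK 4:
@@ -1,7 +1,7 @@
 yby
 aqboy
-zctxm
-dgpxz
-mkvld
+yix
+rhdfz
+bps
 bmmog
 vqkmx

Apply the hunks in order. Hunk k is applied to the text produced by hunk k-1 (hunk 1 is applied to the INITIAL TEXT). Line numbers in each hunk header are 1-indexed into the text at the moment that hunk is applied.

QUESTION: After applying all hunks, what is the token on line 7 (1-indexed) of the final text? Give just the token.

Answer: vqkmx

Derivation:
Hunk 1: at line 4 remove [takp] add [dgpxz] -> 11 lines: yby aqboy vtl csnt nxb dgpxz bnm gpnoo vch bmmog vqkmx
Hunk 2: at line 5 remove [bnm,gpnoo,vch] add [mkvld] -> 9 lines: yby aqboy vtl csnt nxb dgpxz mkvld bmmog vqkmx
Hunk 3: at line 1 remove [vtl,csnt,nxb] add [zctxm] -> 7 lines: yby aqboy zctxm dgpxz mkvld bmmog vqkmx
Hunk 4: at line 1 remove [zctxm,dgpxz,mkvld] add [yix,rhdfz,bps] -> 7 lines: yby aqboy yix rhdfz bps bmmog vqkmx
Final line 7: vqkmx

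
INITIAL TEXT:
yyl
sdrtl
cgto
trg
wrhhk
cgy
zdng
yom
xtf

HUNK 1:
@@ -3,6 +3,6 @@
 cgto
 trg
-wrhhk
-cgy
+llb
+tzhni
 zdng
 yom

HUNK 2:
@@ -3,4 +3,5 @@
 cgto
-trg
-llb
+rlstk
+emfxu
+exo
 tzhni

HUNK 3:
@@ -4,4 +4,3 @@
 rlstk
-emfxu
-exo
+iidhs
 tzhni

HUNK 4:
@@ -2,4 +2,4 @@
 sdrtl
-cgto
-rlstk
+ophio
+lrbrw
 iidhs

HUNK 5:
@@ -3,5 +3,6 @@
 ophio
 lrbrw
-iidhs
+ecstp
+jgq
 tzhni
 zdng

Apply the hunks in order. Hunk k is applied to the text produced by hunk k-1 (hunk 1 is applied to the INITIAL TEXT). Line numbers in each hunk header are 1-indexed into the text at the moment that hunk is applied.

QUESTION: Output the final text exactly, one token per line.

Answer: yyl
sdrtl
ophio
lrbrw
ecstp
jgq
tzhni
zdng
yom
xtf

Derivation:
Hunk 1: at line 3 remove [wrhhk,cgy] add [llb,tzhni] -> 9 lines: yyl sdrtl cgto trg llb tzhni zdng yom xtf
Hunk 2: at line 3 remove [trg,llb] add [rlstk,emfxu,exo] -> 10 lines: yyl sdrtl cgto rlstk emfxu exo tzhni zdng yom xtf
Hunk 3: at line 4 remove [emfxu,exo] add [iidhs] -> 9 lines: yyl sdrtl cgto rlstk iidhs tzhni zdng yom xtf
Hunk 4: at line 2 remove [cgto,rlstk] add [ophio,lrbrw] -> 9 lines: yyl sdrtl ophio lrbrw iidhs tzhni zdng yom xtf
Hunk 5: at line 3 remove [iidhs] add [ecstp,jgq] -> 10 lines: yyl sdrtl ophio lrbrw ecstp jgq tzhni zdng yom xtf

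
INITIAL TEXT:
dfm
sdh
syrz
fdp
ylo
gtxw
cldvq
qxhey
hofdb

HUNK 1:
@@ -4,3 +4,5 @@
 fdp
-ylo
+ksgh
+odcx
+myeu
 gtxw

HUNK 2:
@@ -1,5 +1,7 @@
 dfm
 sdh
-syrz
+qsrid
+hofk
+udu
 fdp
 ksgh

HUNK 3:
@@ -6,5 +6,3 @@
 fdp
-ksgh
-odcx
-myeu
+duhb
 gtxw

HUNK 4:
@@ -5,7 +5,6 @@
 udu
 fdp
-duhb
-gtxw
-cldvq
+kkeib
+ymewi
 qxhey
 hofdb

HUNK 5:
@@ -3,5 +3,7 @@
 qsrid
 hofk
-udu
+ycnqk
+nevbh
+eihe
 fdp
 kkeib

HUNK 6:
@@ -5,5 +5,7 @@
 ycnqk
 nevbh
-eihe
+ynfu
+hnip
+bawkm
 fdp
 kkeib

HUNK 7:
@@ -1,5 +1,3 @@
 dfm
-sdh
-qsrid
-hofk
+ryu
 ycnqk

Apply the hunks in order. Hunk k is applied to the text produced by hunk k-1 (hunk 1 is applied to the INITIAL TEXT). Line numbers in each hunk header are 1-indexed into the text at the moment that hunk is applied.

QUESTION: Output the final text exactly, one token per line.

Answer: dfm
ryu
ycnqk
nevbh
ynfu
hnip
bawkm
fdp
kkeib
ymewi
qxhey
hofdb

Derivation:
Hunk 1: at line 4 remove [ylo] add [ksgh,odcx,myeu] -> 11 lines: dfm sdh syrz fdp ksgh odcx myeu gtxw cldvq qxhey hofdb
Hunk 2: at line 1 remove [syrz] add [qsrid,hofk,udu] -> 13 lines: dfm sdh qsrid hofk udu fdp ksgh odcx myeu gtxw cldvq qxhey hofdb
Hunk 3: at line 6 remove [ksgh,odcx,myeu] add [duhb] -> 11 lines: dfm sdh qsrid hofk udu fdp duhb gtxw cldvq qxhey hofdb
Hunk 4: at line 5 remove [duhb,gtxw,cldvq] add [kkeib,ymewi] -> 10 lines: dfm sdh qsrid hofk udu fdp kkeib ymewi qxhey hofdb
Hunk 5: at line 3 remove [udu] add [ycnqk,nevbh,eihe] -> 12 lines: dfm sdh qsrid hofk ycnqk nevbh eihe fdp kkeib ymewi qxhey hofdb
Hunk 6: at line 5 remove [eihe] add [ynfu,hnip,bawkm] -> 14 lines: dfm sdh qsrid hofk ycnqk nevbh ynfu hnip bawkm fdp kkeib ymewi qxhey hofdb
Hunk 7: at line 1 remove [sdh,qsrid,hofk] add [ryu] -> 12 lines: dfm ryu ycnqk nevbh ynfu hnip bawkm fdp kkeib ymewi qxhey hofdb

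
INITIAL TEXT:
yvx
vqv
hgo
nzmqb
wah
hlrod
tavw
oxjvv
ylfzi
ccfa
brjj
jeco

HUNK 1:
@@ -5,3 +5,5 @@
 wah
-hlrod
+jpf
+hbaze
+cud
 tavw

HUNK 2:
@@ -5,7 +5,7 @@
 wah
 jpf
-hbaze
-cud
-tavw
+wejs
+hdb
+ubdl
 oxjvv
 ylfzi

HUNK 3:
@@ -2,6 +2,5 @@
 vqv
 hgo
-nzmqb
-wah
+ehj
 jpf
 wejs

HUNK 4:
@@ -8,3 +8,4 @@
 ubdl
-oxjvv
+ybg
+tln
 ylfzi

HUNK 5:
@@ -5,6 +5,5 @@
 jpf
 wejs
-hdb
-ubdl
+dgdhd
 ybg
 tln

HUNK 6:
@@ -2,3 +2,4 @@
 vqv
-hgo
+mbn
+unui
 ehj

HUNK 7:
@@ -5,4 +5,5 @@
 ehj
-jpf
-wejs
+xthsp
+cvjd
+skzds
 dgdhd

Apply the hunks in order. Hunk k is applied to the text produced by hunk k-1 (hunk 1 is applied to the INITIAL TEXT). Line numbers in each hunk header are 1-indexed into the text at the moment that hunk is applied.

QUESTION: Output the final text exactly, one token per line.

Hunk 1: at line 5 remove [hlrod] add [jpf,hbaze,cud] -> 14 lines: yvx vqv hgo nzmqb wah jpf hbaze cud tavw oxjvv ylfzi ccfa brjj jeco
Hunk 2: at line 5 remove [hbaze,cud,tavw] add [wejs,hdb,ubdl] -> 14 lines: yvx vqv hgo nzmqb wah jpf wejs hdb ubdl oxjvv ylfzi ccfa brjj jeco
Hunk 3: at line 2 remove [nzmqb,wah] add [ehj] -> 13 lines: yvx vqv hgo ehj jpf wejs hdb ubdl oxjvv ylfzi ccfa brjj jeco
Hunk 4: at line 8 remove [oxjvv] add [ybg,tln] -> 14 lines: yvx vqv hgo ehj jpf wejs hdb ubdl ybg tln ylfzi ccfa brjj jeco
Hunk 5: at line 5 remove [hdb,ubdl] add [dgdhd] -> 13 lines: yvx vqv hgo ehj jpf wejs dgdhd ybg tln ylfzi ccfa brjj jeco
Hunk 6: at line 2 remove [hgo] add [mbn,unui] -> 14 lines: yvx vqv mbn unui ehj jpf wejs dgdhd ybg tln ylfzi ccfa brjj jeco
Hunk 7: at line 5 remove [jpf,wejs] add [xthsp,cvjd,skzds] -> 15 lines: yvx vqv mbn unui ehj xthsp cvjd skzds dgdhd ybg tln ylfzi ccfa brjj jeco

Answer: yvx
vqv
mbn
unui
ehj
xthsp
cvjd
skzds
dgdhd
ybg
tln
ylfzi
ccfa
brjj
jeco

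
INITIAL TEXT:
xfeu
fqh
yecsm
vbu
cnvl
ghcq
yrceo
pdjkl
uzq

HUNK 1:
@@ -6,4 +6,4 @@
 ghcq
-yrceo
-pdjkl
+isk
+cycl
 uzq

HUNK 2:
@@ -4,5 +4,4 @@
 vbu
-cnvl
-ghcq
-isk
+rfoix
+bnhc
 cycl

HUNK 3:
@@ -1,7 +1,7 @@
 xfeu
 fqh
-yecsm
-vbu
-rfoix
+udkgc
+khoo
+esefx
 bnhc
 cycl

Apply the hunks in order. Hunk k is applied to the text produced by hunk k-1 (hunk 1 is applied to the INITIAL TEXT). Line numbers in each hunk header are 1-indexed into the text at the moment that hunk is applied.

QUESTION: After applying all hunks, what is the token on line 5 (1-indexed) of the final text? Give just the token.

Answer: esefx

Derivation:
Hunk 1: at line 6 remove [yrceo,pdjkl] add [isk,cycl] -> 9 lines: xfeu fqh yecsm vbu cnvl ghcq isk cycl uzq
Hunk 2: at line 4 remove [cnvl,ghcq,isk] add [rfoix,bnhc] -> 8 lines: xfeu fqh yecsm vbu rfoix bnhc cycl uzq
Hunk 3: at line 1 remove [yecsm,vbu,rfoix] add [udkgc,khoo,esefx] -> 8 lines: xfeu fqh udkgc khoo esefx bnhc cycl uzq
Final line 5: esefx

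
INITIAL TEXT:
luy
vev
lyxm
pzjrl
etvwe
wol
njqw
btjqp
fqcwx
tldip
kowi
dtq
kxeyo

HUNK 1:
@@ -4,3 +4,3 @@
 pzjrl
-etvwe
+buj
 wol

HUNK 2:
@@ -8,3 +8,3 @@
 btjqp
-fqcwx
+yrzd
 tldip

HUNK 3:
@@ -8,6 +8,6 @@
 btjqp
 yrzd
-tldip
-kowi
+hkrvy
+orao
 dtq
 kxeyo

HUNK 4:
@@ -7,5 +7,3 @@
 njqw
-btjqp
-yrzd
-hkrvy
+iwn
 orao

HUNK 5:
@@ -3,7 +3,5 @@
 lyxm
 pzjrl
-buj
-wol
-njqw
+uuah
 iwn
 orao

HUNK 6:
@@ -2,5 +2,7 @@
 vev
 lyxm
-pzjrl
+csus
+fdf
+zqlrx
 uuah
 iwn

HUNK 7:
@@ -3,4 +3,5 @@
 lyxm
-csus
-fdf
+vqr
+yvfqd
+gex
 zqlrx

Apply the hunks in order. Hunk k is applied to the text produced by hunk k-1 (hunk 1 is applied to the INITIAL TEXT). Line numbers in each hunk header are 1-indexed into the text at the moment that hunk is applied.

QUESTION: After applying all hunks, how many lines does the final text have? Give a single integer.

Answer: 12

Derivation:
Hunk 1: at line 4 remove [etvwe] add [buj] -> 13 lines: luy vev lyxm pzjrl buj wol njqw btjqp fqcwx tldip kowi dtq kxeyo
Hunk 2: at line 8 remove [fqcwx] add [yrzd] -> 13 lines: luy vev lyxm pzjrl buj wol njqw btjqp yrzd tldip kowi dtq kxeyo
Hunk 3: at line 8 remove [tldip,kowi] add [hkrvy,orao] -> 13 lines: luy vev lyxm pzjrl buj wol njqw btjqp yrzd hkrvy orao dtq kxeyo
Hunk 4: at line 7 remove [btjqp,yrzd,hkrvy] add [iwn] -> 11 lines: luy vev lyxm pzjrl buj wol njqw iwn orao dtq kxeyo
Hunk 5: at line 3 remove [buj,wol,njqw] add [uuah] -> 9 lines: luy vev lyxm pzjrl uuah iwn orao dtq kxeyo
Hunk 6: at line 2 remove [pzjrl] add [csus,fdf,zqlrx] -> 11 lines: luy vev lyxm csus fdf zqlrx uuah iwn orao dtq kxeyo
Hunk 7: at line 3 remove [csus,fdf] add [vqr,yvfqd,gex] -> 12 lines: luy vev lyxm vqr yvfqd gex zqlrx uuah iwn orao dtq kxeyo
Final line count: 12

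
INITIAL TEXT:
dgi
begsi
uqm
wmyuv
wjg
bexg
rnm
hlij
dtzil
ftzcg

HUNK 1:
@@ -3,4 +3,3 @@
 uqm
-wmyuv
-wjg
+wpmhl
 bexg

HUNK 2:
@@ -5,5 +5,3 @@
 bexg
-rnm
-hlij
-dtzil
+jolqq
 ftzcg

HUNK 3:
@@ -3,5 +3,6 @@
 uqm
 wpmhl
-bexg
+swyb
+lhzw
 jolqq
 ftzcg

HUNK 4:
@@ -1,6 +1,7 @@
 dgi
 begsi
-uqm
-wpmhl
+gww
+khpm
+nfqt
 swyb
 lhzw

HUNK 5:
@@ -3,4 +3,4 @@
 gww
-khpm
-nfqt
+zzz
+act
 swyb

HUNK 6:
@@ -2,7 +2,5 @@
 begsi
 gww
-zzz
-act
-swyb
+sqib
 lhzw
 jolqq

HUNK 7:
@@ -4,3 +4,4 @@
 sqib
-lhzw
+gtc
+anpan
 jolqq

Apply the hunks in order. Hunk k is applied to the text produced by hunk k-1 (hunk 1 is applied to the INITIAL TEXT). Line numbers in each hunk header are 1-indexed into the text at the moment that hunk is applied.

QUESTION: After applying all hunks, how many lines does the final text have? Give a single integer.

Answer: 8

Derivation:
Hunk 1: at line 3 remove [wmyuv,wjg] add [wpmhl] -> 9 lines: dgi begsi uqm wpmhl bexg rnm hlij dtzil ftzcg
Hunk 2: at line 5 remove [rnm,hlij,dtzil] add [jolqq] -> 7 lines: dgi begsi uqm wpmhl bexg jolqq ftzcg
Hunk 3: at line 3 remove [bexg] add [swyb,lhzw] -> 8 lines: dgi begsi uqm wpmhl swyb lhzw jolqq ftzcg
Hunk 4: at line 1 remove [uqm,wpmhl] add [gww,khpm,nfqt] -> 9 lines: dgi begsi gww khpm nfqt swyb lhzw jolqq ftzcg
Hunk 5: at line 3 remove [khpm,nfqt] add [zzz,act] -> 9 lines: dgi begsi gww zzz act swyb lhzw jolqq ftzcg
Hunk 6: at line 2 remove [zzz,act,swyb] add [sqib] -> 7 lines: dgi begsi gww sqib lhzw jolqq ftzcg
Hunk 7: at line 4 remove [lhzw] add [gtc,anpan] -> 8 lines: dgi begsi gww sqib gtc anpan jolqq ftzcg
Final line count: 8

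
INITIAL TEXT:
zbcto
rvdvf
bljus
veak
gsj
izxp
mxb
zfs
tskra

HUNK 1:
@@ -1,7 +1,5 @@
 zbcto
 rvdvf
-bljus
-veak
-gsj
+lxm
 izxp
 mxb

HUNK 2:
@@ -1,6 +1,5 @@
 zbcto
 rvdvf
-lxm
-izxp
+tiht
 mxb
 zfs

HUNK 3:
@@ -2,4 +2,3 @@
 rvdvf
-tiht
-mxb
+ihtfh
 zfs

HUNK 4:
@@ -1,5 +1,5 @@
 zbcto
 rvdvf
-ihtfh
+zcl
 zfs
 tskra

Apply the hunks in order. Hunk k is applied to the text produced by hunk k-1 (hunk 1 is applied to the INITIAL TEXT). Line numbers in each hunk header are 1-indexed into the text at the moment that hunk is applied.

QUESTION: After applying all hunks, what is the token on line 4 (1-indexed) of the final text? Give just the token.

Answer: zfs

Derivation:
Hunk 1: at line 1 remove [bljus,veak,gsj] add [lxm] -> 7 lines: zbcto rvdvf lxm izxp mxb zfs tskra
Hunk 2: at line 1 remove [lxm,izxp] add [tiht] -> 6 lines: zbcto rvdvf tiht mxb zfs tskra
Hunk 3: at line 2 remove [tiht,mxb] add [ihtfh] -> 5 lines: zbcto rvdvf ihtfh zfs tskra
Hunk 4: at line 1 remove [ihtfh] add [zcl] -> 5 lines: zbcto rvdvf zcl zfs tskra
Final line 4: zfs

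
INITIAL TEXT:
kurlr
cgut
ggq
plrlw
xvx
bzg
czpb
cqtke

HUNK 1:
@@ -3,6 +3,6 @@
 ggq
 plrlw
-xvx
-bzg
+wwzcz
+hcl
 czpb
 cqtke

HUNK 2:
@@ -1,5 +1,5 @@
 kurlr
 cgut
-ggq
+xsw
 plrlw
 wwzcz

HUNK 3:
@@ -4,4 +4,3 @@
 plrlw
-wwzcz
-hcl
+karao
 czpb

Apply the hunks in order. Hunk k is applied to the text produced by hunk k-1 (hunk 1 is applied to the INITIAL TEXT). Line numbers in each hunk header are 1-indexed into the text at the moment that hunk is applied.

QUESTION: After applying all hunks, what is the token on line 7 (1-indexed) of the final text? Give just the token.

Hunk 1: at line 3 remove [xvx,bzg] add [wwzcz,hcl] -> 8 lines: kurlr cgut ggq plrlw wwzcz hcl czpb cqtke
Hunk 2: at line 1 remove [ggq] add [xsw] -> 8 lines: kurlr cgut xsw plrlw wwzcz hcl czpb cqtke
Hunk 3: at line 4 remove [wwzcz,hcl] add [karao] -> 7 lines: kurlr cgut xsw plrlw karao czpb cqtke
Final line 7: cqtke

Answer: cqtke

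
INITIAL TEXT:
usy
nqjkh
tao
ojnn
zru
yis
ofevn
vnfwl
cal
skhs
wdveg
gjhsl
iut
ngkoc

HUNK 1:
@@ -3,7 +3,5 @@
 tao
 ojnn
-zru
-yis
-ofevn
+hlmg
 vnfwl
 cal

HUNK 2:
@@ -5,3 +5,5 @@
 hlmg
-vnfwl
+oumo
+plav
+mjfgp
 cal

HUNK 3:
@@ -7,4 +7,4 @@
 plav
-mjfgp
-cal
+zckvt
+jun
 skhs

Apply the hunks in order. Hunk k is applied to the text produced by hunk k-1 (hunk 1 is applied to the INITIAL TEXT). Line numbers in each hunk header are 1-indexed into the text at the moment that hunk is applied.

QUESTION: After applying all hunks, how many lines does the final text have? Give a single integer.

Answer: 14

Derivation:
Hunk 1: at line 3 remove [zru,yis,ofevn] add [hlmg] -> 12 lines: usy nqjkh tao ojnn hlmg vnfwl cal skhs wdveg gjhsl iut ngkoc
Hunk 2: at line 5 remove [vnfwl] add [oumo,plav,mjfgp] -> 14 lines: usy nqjkh tao ojnn hlmg oumo plav mjfgp cal skhs wdveg gjhsl iut ngkoc
Hunk 3: at line 7 remove [mjfgp,cal] add [zckvt,jun] -> 14 lines: usy nqjkh tao ojnn hlmg oumo plav zckvt jun skhs wdveg gjhsl iut ngkoc
Final line count: 14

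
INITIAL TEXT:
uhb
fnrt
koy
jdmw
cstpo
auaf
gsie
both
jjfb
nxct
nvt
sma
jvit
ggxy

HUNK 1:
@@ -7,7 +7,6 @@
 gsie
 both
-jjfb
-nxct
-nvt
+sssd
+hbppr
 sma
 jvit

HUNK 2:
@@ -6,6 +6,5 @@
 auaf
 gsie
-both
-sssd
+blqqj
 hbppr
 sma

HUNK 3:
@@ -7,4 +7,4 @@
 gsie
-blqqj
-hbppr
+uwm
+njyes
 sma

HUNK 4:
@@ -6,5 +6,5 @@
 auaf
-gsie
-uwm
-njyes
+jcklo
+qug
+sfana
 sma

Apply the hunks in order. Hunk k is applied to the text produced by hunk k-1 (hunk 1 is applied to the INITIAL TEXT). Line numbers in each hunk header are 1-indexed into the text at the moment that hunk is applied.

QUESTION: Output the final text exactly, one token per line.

Answer: uhb
fnrt
koy
jdmw
cstpo
auaf
jcklo
qug
sfana
sma
jvit
ggxy

Derivation:
Hunk 1: at line 7 remove [jjfb,nxct,nvt] add [sssd,hbppr] -> 13 lines: uhb fnrt koy jdmw cstpo auaf gsie both sssd hbppr sma jvit ggxy
Hunk 2: at line 6 remove [both,sssd] add [blqqj] -> 12 lines: uhb fnrt koy jdmw cstpo auaf gsie blqqj hbppr sma jvit ggxy
Hunk 3: at line 7 remove [blqqj,hbppr] add [uwm,njyes] -> 12 lines: uhb fnrt koy jdmw cstpo auaf gsie uwm njyes sma jvit ggxy
Hunk 4: at line 6 remove [gsie,uwm,njyes] add [jcklo,qug,sfana] -> 12 lines: uhb fnrt koy jdmw cstpo auaf jcklo qug sfana sma jvit ggxy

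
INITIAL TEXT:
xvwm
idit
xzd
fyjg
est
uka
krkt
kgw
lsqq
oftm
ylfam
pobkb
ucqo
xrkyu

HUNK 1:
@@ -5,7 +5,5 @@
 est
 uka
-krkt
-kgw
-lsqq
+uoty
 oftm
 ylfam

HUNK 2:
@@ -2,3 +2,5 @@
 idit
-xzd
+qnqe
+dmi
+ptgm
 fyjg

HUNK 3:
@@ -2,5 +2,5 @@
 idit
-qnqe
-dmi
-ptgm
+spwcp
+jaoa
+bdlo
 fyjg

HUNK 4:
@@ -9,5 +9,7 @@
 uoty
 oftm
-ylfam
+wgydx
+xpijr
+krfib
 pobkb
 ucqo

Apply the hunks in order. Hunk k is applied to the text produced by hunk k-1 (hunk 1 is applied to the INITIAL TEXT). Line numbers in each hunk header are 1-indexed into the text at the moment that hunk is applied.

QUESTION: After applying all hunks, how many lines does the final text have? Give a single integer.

Hunk 1: at line 5 remove [krkt,kgw,lsqq] add [uoty] -> 12 lines: xvwm idit xzd fyjg est uka uoty oftm ylfam pobkb ucqo xrkyu
Hunk 2: at line 2 remove [xzd] add [qnqe,dmi,ptgm] -> 14 lines: xvwm idit qnqe dmi ptgm fyjg est uka uoty oftm ylfam pobkb ucqo xrkyu
Hunk 3: at line 2 remove [qnqe,dmi,ptgm] add [spwcp,jaoa,bdlo] -> 14 lines: xvwm idit spwcp jaoa bdlo fyjg est uka uoty oftm ylfam pobkb ucqo xrkyu
Hunk 4: at line 9 remove [ylfam] add [wgydx,xpijr,krfib] -> 16 lines: xvwm idit spwcp jaoa bdlo fyjg est uka uoty oftm wgydx xpijr krfib pobkb ucqo xrkyu
Final line count: 16

Answer: 16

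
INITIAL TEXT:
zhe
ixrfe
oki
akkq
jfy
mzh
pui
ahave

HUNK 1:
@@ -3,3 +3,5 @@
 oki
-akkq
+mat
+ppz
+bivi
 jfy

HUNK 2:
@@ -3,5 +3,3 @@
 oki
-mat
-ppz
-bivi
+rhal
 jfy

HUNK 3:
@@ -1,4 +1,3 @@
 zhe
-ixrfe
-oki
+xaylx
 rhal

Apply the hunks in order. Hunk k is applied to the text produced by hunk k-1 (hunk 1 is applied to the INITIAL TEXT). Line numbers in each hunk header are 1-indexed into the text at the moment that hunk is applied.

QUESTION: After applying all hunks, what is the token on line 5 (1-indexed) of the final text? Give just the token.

Answer: mzh

Derivation:
Hunk 1: at line 3 remove [akkq] add [mat,ppz,bivi] -> 10 lines: zhe ixrfe oki mat ppz bivi jfy mzh pui ahave
Hunk 2: at line 3 remove [mat,ppz,bivi] add [rhal] -> 8 lines: zhe ixrfe oki rhal jfy mzh pui ahave
Hunk 3: at line 1 remove [ixrfe,oki] add [xaylx] -> 7 lines: zhe xaylx rhal jfy mzh pui ahave
Final line 5: mzh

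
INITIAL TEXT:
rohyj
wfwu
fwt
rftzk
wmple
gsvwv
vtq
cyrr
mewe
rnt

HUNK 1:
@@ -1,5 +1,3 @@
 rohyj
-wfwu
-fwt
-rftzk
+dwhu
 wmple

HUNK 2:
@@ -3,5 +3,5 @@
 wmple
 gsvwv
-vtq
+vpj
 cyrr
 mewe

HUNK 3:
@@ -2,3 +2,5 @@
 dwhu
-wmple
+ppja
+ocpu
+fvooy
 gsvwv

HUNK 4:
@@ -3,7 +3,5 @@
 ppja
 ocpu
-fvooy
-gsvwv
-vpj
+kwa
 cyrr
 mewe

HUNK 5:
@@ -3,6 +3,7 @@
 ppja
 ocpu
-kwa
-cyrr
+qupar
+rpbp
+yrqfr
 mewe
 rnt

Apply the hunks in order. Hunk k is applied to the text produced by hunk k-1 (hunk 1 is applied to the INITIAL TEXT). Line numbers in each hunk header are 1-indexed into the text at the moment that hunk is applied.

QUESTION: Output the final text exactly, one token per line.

Hunk 1: at line 1 remove [wfwu,fwt,rftzk] add [dwhu] -> 8 lines: rohyj dwhu wmple gsvwv vtq cyrr mewe rnt
Hunk 2: at line 3 remove [vtq] add [vpj] -> 8 lines: rohyj dwhu wmple gsvwv vpj cyrr mewe rnt
Hunk 3: at line 2 remove [wmple] add [ppja,ocpu,fvooy] -> 10 lines: rohyj dwhu ppja ocpu fvooy gsvwv vpj cyrr mewe rnt
Hunk 4: at line 3 remove [fvooy,gsvwv,vpj] add [kwa] -> 8 lines: rohyj dwhu ppja ocpu kwa cyrr mewe rnt
Hunk 5: at line 3 remove [kwa,cyrr] add [qupar,rpbp,yrqfr] -> 9 lines: rohyj dwhu ppja ocpu qupar rpbp yrqfr mewe rnt

Answer: rohyj
dwhu
ppja
ocpu
qupar
rpbp
yrqfr
mewe
rnt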